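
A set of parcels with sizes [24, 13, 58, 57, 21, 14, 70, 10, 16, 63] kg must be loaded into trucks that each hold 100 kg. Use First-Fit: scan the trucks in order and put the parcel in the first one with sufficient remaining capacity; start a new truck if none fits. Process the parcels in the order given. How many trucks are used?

4

truck 1: place 24 kg, 76 kg left
truck 1: place 13 kg, 63 kg left
truck 1: place 58 kg, 5 kg left
truck 2: place 57 kg, 43 kg left
truck 2: place 21 kg, 22 kg left
truck 2: place 14 kg, 8 kg left
truck 3: place 70 kg, 30 kg left
truck 3: place 10 kg, 20 kg left
truck 3: place 16 kg, 4 kg left
truck 4: place 63 kg, 37 kg left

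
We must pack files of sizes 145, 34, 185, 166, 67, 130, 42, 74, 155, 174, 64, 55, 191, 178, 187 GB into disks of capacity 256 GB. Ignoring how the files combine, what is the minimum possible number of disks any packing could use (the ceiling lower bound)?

Total size = 145 + 34 + 185 + 166 + 67 + 130 + 42 + 74 + 155 + 174 + 64 + 55 + 191 + 178 + 187 = 1847 GB.
⌈1847 / 256⌉ = 8.

8 disks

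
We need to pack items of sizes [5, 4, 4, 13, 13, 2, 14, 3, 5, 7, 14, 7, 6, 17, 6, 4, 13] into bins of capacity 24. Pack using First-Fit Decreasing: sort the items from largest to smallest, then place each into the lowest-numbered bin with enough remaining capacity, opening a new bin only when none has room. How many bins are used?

Sorted descending: 17, 14, 14, 13, 13, 13, 7, 7, 6, 6, 5, 5, 4, 4, 4, 3, 2.
bin 1: place 17, 7 left
bin 2: place 14, 10 left
bin 3: place 14, 10 left
bin 4: place 13, 11 left
bin 5: place 13, 11 left
bin 6: place 13, 11 left
bin 1: place 7, 0 left
bin 2: place 7, 3 left
bin 3: place 6, 4 left
bin 4: place 6, 5 left
bin 4: place 5, 0 left
bin 5: place 5, 6 left
bin 3: place 4, 0 left
bin 5: place 4, 2 left
bin 6: place 4, 7 left
bin 2: place 3, 0 left
bin 5: place 2, 0 left

6 bins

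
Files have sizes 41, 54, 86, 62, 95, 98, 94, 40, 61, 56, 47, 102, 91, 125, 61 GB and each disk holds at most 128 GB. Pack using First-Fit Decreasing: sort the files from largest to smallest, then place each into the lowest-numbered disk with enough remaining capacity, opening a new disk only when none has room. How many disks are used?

11

Sorted descending: 125, 102, 98, 95, 94, 91, 86, 62, 61, 61, 56, 54, 47, 41, 40.
125 GB → disk 1 (remaining 3 GB)
102 GB → disk 2 (remaining 26 GB)
98 GB → disk 3 (remaining 30 GB)
95 GB → disk 4 (remaining 33 GB)
94 GB → disk 5 (remaining 34 GB)
91 GB → disk 6 (remaining 37 GB)
86 GB → disk 7 (remaining 42 GB)
62 GB → disk 8 (remaining 66 GB)
61 GB → disk 8 (remaining 5 GB)
61 GB → disk 9 (remaining 67 GB)
56 GB → disk 9 (remaining 11 GB)
54 GB → disk 10 (remaining 74 GB)
47 GB → disk 10 (remaining 27 GB)
41 GB → disk 7 (remaining 1 GB)
40 GB → disk 11 (remaining 88 GB)
Final disks: [125] [102] [98] [95] [94] [91] [86,41] [62,61] [61,56] [54,47] [40].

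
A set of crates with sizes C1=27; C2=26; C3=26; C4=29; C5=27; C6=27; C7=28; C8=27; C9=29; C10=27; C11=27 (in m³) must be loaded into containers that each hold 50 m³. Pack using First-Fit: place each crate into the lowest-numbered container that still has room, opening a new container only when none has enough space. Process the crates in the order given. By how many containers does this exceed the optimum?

First-Fit: [27] [26] [26] [29] [27] [27] [28] [27] [29] [27] [27] → 11 containers.
11 crates exceed 25 m³ (half the capacity), and no two of those can share a container, so at least 11 containers are needed.
So 11 is already optimal.

0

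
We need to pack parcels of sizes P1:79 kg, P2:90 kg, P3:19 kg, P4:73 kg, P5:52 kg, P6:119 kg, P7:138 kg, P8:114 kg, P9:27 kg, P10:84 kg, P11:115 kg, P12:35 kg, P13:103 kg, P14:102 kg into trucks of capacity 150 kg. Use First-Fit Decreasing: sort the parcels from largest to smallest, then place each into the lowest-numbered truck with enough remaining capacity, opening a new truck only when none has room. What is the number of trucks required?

10

Sorted descending: 138, 119, 115, 114, 103, 102, 90, 84, 79, 73, 52, 35, 27, 19.
138 kg → truck 1 (remaining 12 kg)
119 kg → truck 2 (remaining 31 kg)
115 kg → truck 3 (remaining 35 kg)
114 kg → truck 4 (remaining 36 kg)
103 kg → truck 5 (remaining 47 kg)
102 kg → truck 6 (remaining 48 kg)
90 kg → truck 7 (remaining 60 kg)
84 kg → truck 8 (remaining 66 kg)
79 kg → truck 9 (remaining 71 kg)
73 kg → truck 10 (remaining 77 kg)
52 kg → truck 7 (remaining 8 kg)
35 kg → truck 3 (remaining 0 kg)
27 kg → truck 2 (remaining 4 kg)
19 kg → truck 4 (remaining 17 kg)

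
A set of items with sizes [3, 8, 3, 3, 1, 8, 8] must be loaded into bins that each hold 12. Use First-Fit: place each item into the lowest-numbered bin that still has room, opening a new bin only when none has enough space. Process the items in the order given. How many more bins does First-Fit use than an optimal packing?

First-Fit: [3,8,1] [3,3] [8] [8] → 4 bins.
Total size 34; any packing needs at least ⌈34/12⌉ = 3 bins.
An optimal packing achieves that bound: [8,3,1] [8,3] [8,3] → 3 bins.
Excess: 4 − 3 = 1.

1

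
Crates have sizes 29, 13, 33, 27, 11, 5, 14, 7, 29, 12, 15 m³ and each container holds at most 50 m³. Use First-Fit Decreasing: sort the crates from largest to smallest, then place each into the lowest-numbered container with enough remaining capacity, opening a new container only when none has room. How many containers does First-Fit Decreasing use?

4

Sorted descending: 33, 29, 29, 27, 15, 14, 13, 12, 11, 7, 5.
container 1: place 33 m³, 17 m³ left
container 2: place 29 m³, 21 m³ left
container 3: place 29 m³, 21 m³ left
container 4: place 27 m³, 23 m³ left
container 1: place 15 m³, 2 m³ left
container 2: place 14 m³, 7 m³ left
container 3: place 13 m³, 8 m³ left
container 4: place 12 m³, 11 m³ left
container 4: place 11 m³, 0 m³ left
container 2: place 7 m³, 0 m³ left
container 3: place 5 m³, 3 m³ left
Final containers: [33,15] [29,14,7] [29,13,5] [27,12,11].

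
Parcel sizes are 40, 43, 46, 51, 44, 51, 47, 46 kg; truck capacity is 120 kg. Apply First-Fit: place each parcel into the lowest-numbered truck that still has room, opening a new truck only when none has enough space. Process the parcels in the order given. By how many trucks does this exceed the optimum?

First-Fit: [40,43] [46,51] [44,51] [47,46] → 4 trucks.
Total size 368 kg; any packing needs at least ⌈368/120⌉ = 4 trucks.
So 4 is already optimal.

0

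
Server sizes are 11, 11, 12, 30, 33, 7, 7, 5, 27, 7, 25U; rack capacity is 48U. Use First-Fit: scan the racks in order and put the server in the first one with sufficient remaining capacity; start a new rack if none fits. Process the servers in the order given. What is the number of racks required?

5

Put 11U in rack 1; 37U remain.
Put 11U in rack 1; 26U remain.
Put 12U in rack 1; 14U remain.
Put 30U in rack 2; 18U remain.
Put 33U in rack 3; 15U remain.
Put 7U in rack 1; 7U remain.
Put 7U in rack 1; 0U remain.
Put 5U in rack 2; 13U remain.
Put 27U in rack 4; 21U remain.
Put 7U in rack 2; 6U remain.
Put 25U in rack 5; 23U remain.
Final racks: [11,11,12,7,7] [30,5,7] [33] [27] [25].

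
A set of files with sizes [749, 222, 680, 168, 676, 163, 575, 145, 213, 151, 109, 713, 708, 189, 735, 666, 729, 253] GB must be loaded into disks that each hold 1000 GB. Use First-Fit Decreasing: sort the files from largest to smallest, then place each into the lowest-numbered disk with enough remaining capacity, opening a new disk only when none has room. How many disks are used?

9

Sorted descending: 749, 735, 729, 713, 708, 680, 676, 666, 575, 253, 222, 213, 189, 168, 163, 151, 145, 109.
disk 1: place 749 GB, 251 GB left
disk 2: place 735 GB, 265 GB left
disk 3: place 729 GB, 271 GB left
disk 4: place 713 GB, 287 GB left
disk 5: place 708 GB, 292 GB left
disk 6: place 680 GB, 320 GB left
disk 7: place 676 GB, 324 GB left
disk 8: place 666 GB, 334 GB left
disk 9: place 575 GB, 425 GB left
disk 2: place 253 GB, 12 GB left
disk 1: place 222 GB, 29 GB left
disk 3: place 213 GB, 58 GB left
disk 4: place 189 GB, 98 GB left
disk 5: place 168 GB, 124 GB left
disk 6: place 163 GB, 157 GB left
disk 6: place 151 GB, 6 GB left
disk 7: place 145 GB, 179 GB left
disk 5: place 109 GB, 15 GB left
Final disks: [749,222] [735,253] [729,213] [713,189] [708,168,109] [680,163,151] [676,145] [666] [575].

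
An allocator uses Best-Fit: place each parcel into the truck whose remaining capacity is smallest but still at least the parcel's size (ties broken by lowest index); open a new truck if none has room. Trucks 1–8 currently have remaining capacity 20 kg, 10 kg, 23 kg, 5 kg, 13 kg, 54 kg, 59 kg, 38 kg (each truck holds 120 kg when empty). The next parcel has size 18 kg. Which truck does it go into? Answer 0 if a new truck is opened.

Trucks with room: truck 1 (20 kg), truck 3 (23 kg), truck 6 (54 kg), truck 7 (59 kg), truck 8 (38 kg).
Tightest fit is truck 1 with 20 kg free.

1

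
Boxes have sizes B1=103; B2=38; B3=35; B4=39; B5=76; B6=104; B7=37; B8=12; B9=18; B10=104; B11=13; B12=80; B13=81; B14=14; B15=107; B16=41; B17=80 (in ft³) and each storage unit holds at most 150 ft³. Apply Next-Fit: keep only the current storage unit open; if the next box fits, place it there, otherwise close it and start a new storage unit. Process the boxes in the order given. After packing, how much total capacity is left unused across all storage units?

Put B1 (103 ft³) in storage unit 1; 47 ft³ remain.
Put B2 (38 ft³) in storage unit 1; 9 ft³ remain.
Put B3 (35 ft³) in storage unit 2; 115 ft³ remain.
Put B4 (39 ft³) in storage unit 2; 76 ft³ remain.
Put B5 (76 ft³) in storage unit 2; 0 ft³ remain.
Put B6 (104 ft³) in storage unit 3; 46 ft³ remain.
Put B7 (37 ft³) in storage unit 3; 9 ft³ remain.
Put B8 (12 ft³) in storage unit 4; 138 ft³ remain.
Put B9 (18 ft³) in storage unit 4; 120 ft³ remain.
Put B10 (104 ft³) in storage unit 4; 16 ft³ remain.
Put B11 (13 ft³) in storage unit 4; 3 ft³ remain.
Put B12 (80 ft³) in storage unit 5; 70 ft³ remain.
Put B13 (81 ft³) in storage unit 6; 69 ft³ remain.
Put B14 (14 ft³) in storage unit 6; 55 ft³ remain.
Put B15 (107 ft³) in storage unit 7; 43 ft³ remain.
Put B16 (41 ft³) in storage unit 7; 2 ft³ remain.
Put B17 (80 ft³) in storage unit 8; 70 ft³ remain.
8 storage units × 150 ft³ = 1200 ft³; used 982 ft³; unused 218 ft³.

218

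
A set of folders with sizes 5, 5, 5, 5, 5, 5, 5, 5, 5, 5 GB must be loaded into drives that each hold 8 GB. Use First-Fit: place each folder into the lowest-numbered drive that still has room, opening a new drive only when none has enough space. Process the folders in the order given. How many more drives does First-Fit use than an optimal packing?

0

First-Fit: [5] [5] [5] [5] [5] [5] [5] [5] [5] [5] → 10 drives.
10 folders exceed 4 GB (half the capacity), and no two of those can share a drive, so at least 10 drives are needed.
So 10 is already optimal.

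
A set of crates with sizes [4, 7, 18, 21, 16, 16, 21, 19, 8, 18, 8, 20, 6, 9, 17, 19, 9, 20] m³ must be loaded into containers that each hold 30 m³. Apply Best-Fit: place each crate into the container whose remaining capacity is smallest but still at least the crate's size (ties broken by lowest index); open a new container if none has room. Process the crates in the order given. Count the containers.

11 containers

4 m³ → container 1 (remaining 26 m³)
7 m³ → container 1 (remaining 19 m³)
18 m³ → container 1 (remaining 1 m³)
21 m³ → container 2 (remaining 9 m³)
16 m³ → container 3 (remaining 14 m³)
16 m³ → container 4 (remaining 14 m³)
21 m³ → container 5 (remaining 9 m³)
19 m³ → container 6 (remaining 11 m³)
8 m³ → container 2 (remaining 1 m³)
18 m³ → container 7 (remaining 12 m³)
8 m³ → container 5 (remaining 1 m³)
20 m³ → container 8 (remaining 10 m³)
6 m³ → container 8 (remaining 4 m³)
9 m³ → container 6 (remaining 2 m³)
17 m³ → container 9 (remaining 13 m³)
19 m³ → container 10 (remaining 11 m³)
9 m³ → container 10 (remaining 2 m³)
20 m³ → container 11 (remaining 10 m³)
Final containers: [4,7,18] [21,8] [16] [16] [21,8] [19,9] [18] [20,6] [17] [19,9] [20].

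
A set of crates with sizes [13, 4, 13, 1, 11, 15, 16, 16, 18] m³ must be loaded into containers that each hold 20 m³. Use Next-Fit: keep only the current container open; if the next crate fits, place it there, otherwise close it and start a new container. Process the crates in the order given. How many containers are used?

Put 13 m³ in container 1; 7 m³ remain.
Put 4 m³ in container 1; 3 m³ remain.
Put 13 m³ in container 2; 7 m³ remain.
Put 1 m³ in container 2; 6 m³ remain.
Put 11 m³ in container 3; 9 m³ remain.
Put 15 m³ in container 4; 5 m³ remain.
Put 16 m³ in container 5; 4 m³ remain.
Put 16 m³ in container 6; 4 m³ remain.
Put 18 m³ in container 7; 2 m³ remain.

7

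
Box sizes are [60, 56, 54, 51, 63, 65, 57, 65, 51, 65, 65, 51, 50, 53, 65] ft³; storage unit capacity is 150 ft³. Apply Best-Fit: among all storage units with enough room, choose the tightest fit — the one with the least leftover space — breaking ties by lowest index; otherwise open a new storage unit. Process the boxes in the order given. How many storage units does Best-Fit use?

storage unit 1: place 60 ft³, 90 ft³ left
storage unit 1: place 56 ft³, 34 ft³ left
storage unit 2: place 54 ft³, 96 ft³ left
storage unit 2: place 51 ft³, 45 ft³ left
storage unit 3: place 63 ft³, 87 ft³ left
storage unit 3: place 65 ft³, 22 ft³ left
storage unit 4: place 57 ft³, 93 ft³ left
storage unit 4: place 65 ft³, 28 ft³ left
storage unit 5: place 51 ft³, 99 ft³ left
storage unit 5: place 65 ft³, 34 ft³ left
storage unit 6: place 65 ft³, 85 ft³ left
storage unit 6: place 51 ft³, 34 ft³ left
storage unit 7: place 50 ft³, 100 ft³ left
storage unit 7: place 53 ft³, 47 ft³ left
storage unit 8: place 65 ft³, 85 ft³ left

8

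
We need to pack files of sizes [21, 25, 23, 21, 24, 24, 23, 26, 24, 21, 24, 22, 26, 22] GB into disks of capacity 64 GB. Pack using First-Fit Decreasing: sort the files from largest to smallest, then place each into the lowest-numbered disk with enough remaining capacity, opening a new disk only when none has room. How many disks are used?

7

Sorted descending: 26, 26, 25, 24, 24, 24, 24, 23, 23, 22, 22, 21, 21, 21.
26 GB → disk 1 (remaining 38 GB)
26 GB → disk 1 (remaining 12 GB)
25 GB → disk 2 (remaining 39 GB)
24 GB → disk 2 (remaining 15 GB)
24 GB → disk 3 (remaining 40 GB)
24 GB → disk 3 (remaining 16 GB)
24 GB → disk 4 (remaining 40 GB)
23 GB → disk 4 (remaining 17 GB)
23 GB → disk 5 (remaining 41 GB)
22 GB → disk 5 (remaining 19 GB)
22 GB → disk 6 (remaining 42 GB)
21 GB → disk 6 (remaining 21 GB)
21 GB → disk 6 (remaining 0 GB)
21 GB → disk 7 (remaining 43 GB)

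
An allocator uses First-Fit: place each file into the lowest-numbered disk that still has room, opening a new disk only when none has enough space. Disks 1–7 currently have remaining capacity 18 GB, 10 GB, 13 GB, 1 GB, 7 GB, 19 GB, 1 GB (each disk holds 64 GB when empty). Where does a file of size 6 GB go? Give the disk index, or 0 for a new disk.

1

Disks with room: disk 1 (18 GB), disk 2 (10 GB), disk 3 (13 GB), disk 5 (7 GB), disk 6 (19 GB).
The first with room is disk 1.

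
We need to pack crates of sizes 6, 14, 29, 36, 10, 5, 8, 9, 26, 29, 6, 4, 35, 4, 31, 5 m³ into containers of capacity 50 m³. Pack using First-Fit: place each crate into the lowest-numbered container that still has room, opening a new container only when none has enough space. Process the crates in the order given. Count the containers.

6 m³ → container 1 (remaining 44 m³)
14 m³ → container 1 (remaining 30 m³)
29 m³ → container 1 (remaining 1 m³)
36 m³ → container 2 (remaining 14 m³)
10 m³ → container 2 (remaining 4 m³)
5 m³ → container 3 (remaining 45 m³)
8 m³ → container 3 (remaining 37 m³)
9 m³ → container 3 (remaining 28 m³)
26 m³ → container 3 (remaining 2 m³)
29 m³ → container 4 (remaining 21 m³)
6 m³ → container 4 (remaining 15 m³)
4 m³ → container 2 (remaining 0 m³)
35 m³ → container 5 (remaining 15 m³)
4 m³ → container 4 (remaining 11 m³)
31 m³ → container 6 (remaining 19 m³)
5 m³ → container 4 (remaining 6 m³)

6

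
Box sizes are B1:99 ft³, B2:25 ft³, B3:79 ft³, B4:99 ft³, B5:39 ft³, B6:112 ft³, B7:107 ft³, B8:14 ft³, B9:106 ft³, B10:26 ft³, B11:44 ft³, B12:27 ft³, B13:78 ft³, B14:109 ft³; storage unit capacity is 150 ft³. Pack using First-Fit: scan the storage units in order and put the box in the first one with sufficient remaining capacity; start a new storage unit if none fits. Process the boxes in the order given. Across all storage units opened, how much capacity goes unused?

236

storage unit 1: place B1 (99 ft³), 51 ft³ left
storage unit 1: place B2 (25 ft³), 26 ft³ left
storage unit 2: place B3 (79 ft³), 71 ft³ left
storage unit 3: place B4 (99 ft³), 51 ft³ left
storage unit 2: place B5 (39 ft³), 32 ft³ left
storage unit 4: place B6 (112 ft³), 38 ft³ left
storage unit 5: place B7 (107 ft³), 43 ft³ left
storage unit 1: place B8 (14 ft³), 12 ft³ left
storage unit 6: place B9 (106 ft³), 44 ft³ left
storage unit 2: place B10 (26 ft³), 6 ft³ left
storage unit 3: place B11 (44 ft³), 7 ft³ left
storage unit 4: place B12 (27 ft³), 11 ft³ left
storage unit 7: place B13 (78 ft³), 72 ft³ left
storage unit 8: place B14 (109 ft³), 41 ft³ left
8 storage units × 150 ft³ = 1200 ft³; used 964 ft³; unused 236 ft³.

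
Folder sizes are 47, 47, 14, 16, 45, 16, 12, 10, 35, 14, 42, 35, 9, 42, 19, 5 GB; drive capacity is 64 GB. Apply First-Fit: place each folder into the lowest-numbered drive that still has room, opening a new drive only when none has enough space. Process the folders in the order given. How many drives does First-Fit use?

7

47 GB → drive 1 (remaining 17 GB)
47 GB → drive 2 (remaining 17 GB)
14 GB → drive 1 (remaining 3 GB)
16 GB → drive 2 (remaining 1 GB)
45 GB → drive 3 (remaining 19 GB)
16 GB → drive 3 (remaining 3 GB)
12 GB → drive 4 (remaining 52 GB)
10 GB → drive 4 (remaining 42 GB)
35 GB → drive 4 (remaining 7 GB)
14 GB → drive 5 (remaining 50 GB)
42 GB → drive 5 (remaining 8 GB)
35 GB → drive 6 (remaining 29 GB)
9 GB → drive 6 (remaining 20 GB)
42 GB → drive 7 (remaining 22 GB)
19 GB → drive 6 (remaining 1 GB)
5 GB → drive 4 (remaining 2 GB)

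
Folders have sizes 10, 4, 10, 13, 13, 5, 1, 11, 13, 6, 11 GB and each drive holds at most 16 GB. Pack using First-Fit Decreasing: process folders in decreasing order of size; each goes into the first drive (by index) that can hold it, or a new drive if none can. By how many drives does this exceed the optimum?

0

First-Fit Decreasing: [13,1] [13] [13] [11,5] [11,4] [10,6] [10] → 7 drives.
Total size 97 GB; any packing needs at least ⌈97/16⌉ = 7 drives.
So 7 is already optimal.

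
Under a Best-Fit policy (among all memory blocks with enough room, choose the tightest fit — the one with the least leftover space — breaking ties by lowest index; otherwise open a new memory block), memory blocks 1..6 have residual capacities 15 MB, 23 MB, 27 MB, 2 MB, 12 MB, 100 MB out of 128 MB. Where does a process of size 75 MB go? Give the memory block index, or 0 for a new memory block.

6

Memory blocks with room: memory block 6 (100 MB).
Tightest fit is memory block 6 with 100 MB free.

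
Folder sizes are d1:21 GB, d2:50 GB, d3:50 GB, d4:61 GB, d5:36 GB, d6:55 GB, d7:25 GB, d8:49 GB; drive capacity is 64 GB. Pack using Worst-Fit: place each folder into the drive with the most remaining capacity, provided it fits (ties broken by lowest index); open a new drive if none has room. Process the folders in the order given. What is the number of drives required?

drive 1: place d1 (21 GB), 43 GB left
drive 2: place d2 (50 GB), 14 GB left
drive 3: place d3 (50 GB), 14 GB left
drive 4: place d4 (61 GB), 3 GB left
drive 1: place d5 (36 GB), 7 GB left
drive 5: place d6 (55 GB), 9 GB left
drive 6: place d7 (25 GB), 39 GB left
drive 7: place d8 (49 GB), 15 GB left

7 drives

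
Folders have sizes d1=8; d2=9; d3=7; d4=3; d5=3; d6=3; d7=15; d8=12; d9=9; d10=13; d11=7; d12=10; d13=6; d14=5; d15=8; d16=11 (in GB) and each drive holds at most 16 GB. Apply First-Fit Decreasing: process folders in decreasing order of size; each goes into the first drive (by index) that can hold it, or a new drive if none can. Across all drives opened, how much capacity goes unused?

15

Sorted descending: 15, 13, 12, 11, 10, 9, 9, 8, 8, 7, 7, 6, 5, 3, 3, 3.
15 GB → drive 1 (remaining 1 GB)
13 GB → drive 2 (remaining 3 GB)
12 GB → drive 3 (remaining 4 GB)
11 GB → drive 4 (remaining 5 GB)
10 GB → drive 5 (remaining 6 GB)
9 GB → drive 6 (remaining 7 GB)
9 GB → drive 7 (remaining 7 GB)
8 GB → drive 8 (remaining 8 GB)
8 GB → drive 8 (remaining 0 GB)
7 GB → drive 6 (remaining 0 GB)
7 GB → drive 7 (remaining 0 GB)
6 GB → drive 5 (remaining 0 GB)
5 GB → drive 4 (remaining 0 GB)
3 GB → drive 2 (remaining 0 GB)
3 GB → drive 3 (remaining 1 GB)
3 GB → drive 9 (remaining 13 GB)
9 drives × 16 GB = 144 GB; used 129 GB; unused 15 GB.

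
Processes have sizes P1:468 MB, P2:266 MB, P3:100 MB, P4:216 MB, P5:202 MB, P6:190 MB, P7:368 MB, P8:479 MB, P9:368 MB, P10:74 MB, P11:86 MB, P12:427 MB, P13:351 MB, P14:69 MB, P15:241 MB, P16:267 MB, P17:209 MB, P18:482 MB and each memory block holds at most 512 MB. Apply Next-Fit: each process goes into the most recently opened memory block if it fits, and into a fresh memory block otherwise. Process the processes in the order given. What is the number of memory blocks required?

memory block 1: place P1 (468 MB), 44 MB left
memory block 2: place P2 (266 MB), 246 MB left
memory block 2: place P3 (100 MB), 146 MB left
memory block 3: place P4 (216 MB), 296 MB left
memory block 3: place P5 (202 MB), 94 MB left
memory block 4: place P6 (190 MB), 322 MB left
memory block 5: place P7 (368 MB), 144 MB left
memory block 6: place P8 (479 MB), 33 MB left
memory block 7: place P9 (368 MB), 144 MB left
memory block 7: place P10 (74 MB), 70 MB left
memory block 8: place P11 (86 MB), 426 MB left
memory block 9: place P12 (427 MB), 85 MB left
memory block 10: place P13 (351 MB), 161 MB left
memory block 10: place P14 (69 MB), 92 MB left
memory block 11: place P15 (241 MB), 271 MB left
memory block 11: place P16 (267 MB), 4 MB left
memory block 12: place P17 (209 MB), 303 MB left
memory block 13: place P18 (482 MB), 30 MB left

13 memory blocks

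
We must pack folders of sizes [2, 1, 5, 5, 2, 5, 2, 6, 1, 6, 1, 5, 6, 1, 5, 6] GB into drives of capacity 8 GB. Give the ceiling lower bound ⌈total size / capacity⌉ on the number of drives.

Total size = 2 + 1 + 5 + 5 + 2 + 5 + 2 + 6 + 1 + 6 + 1 + 5 + 6 + 1 + 5 + 6 = 59 GB.
⌈59 / 8⌉ = 8.

8 drives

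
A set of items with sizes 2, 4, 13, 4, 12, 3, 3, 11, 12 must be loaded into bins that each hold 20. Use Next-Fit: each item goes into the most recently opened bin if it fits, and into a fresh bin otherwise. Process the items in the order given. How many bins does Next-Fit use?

Put 2 in bin 1; 18 remain.
Put 4 in bin 1; 14 remain.
Put 13 in bin 1; 1 remain.
Put 4 in bin 2; 16 remain.
Put 12 in bin 2; 4 remain.
Put 3 in bin 2; 1 remain.
Put 3 in bin 3; 17 remain.
Put 11 in bin 3; 6 remain.
Put 12 in bin 4; 8 remain.

4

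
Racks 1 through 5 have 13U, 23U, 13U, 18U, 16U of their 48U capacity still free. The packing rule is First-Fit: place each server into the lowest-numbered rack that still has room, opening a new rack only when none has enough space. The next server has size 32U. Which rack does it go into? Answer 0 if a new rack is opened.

0

No rack has ≥ 32U free, so a new rack is opened.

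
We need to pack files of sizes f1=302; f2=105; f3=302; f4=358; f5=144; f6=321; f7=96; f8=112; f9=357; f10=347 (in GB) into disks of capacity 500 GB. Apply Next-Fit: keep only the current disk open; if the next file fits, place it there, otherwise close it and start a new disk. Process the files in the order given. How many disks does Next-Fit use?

Put f1 (302 GB) in disk 1; 198 GB remain.
Put f2 (105 GB) in disk 1; 93 GB remain.
Put f3 (302 GB) in disk 2; 198 GB remain.
Put f4 (358 GB) in disk 3; 142 GB remain.
Put f5 (144 GB) in disk 4; 356 GB remain.
Put f6 (321 GB) in disk 4; 35 GB remain.
Put f7 (96 GB) in disk 5; 404 GB remain.
Put f8 (112 GB) in disk 5; 292 GB remain.
Put f9 (357 GB) in disk 6; 143 GB remain.
Put f10 (347 GB) in disk 7; 153 GB remain.
Final disks: [302,105] [302] [358] [144,321] [96,112] [357] [347].

7 disks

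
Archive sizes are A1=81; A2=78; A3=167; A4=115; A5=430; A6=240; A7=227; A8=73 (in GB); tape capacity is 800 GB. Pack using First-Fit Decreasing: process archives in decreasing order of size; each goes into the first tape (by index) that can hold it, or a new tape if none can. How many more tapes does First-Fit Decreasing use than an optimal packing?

First-Fit Decreasing: [430,240,115] [227,167,81,78,73] → 2 tapes.
Total size 1411 GB; any packing needs at least ⌈1411/800⌉ = 2 tapes.
So 2 is already optimal.

0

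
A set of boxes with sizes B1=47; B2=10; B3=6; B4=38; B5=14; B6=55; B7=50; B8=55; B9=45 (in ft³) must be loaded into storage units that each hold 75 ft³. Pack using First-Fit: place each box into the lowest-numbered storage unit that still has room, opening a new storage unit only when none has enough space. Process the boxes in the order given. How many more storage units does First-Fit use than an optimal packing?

0

First-Fit: [47,10,6] [38,14] [55] [50] [55] [45] → 6 storage units.
6 boxes exceed 37.5 ft³ (half the capacity), and no two of those can share a storage unit, so at least 6 storage units are needed.
So 6 is already optimal.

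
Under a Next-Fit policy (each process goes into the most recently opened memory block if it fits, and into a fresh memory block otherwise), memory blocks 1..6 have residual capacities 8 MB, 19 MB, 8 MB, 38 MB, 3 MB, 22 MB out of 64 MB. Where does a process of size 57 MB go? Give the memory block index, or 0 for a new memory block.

0

Next-Fit only looks at memory block 6, which has 22 MB free.
57 MB does not fit, so a new memory block is opened.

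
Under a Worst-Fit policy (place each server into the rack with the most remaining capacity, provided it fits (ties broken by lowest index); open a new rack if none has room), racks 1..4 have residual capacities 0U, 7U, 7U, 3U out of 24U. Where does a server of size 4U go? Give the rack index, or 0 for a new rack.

Racks with room: rack 2 (7U), rack 3 (7U).
Most room is rack 2 with 7U free.

2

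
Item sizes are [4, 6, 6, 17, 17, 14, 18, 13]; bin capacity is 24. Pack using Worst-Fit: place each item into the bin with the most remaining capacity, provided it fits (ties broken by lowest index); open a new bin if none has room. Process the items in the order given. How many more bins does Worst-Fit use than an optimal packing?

1

Worst-Fit: [4,6,6] [17] [17] [14] [18] [13] → 6 bins.
5 items exceed 12 (half the capacity), and no two of those can share a bin, so at least 5 bins are needed.
An optimal packing achieves that bound: [18,6] [17,6] [17,4] [14] [13] → 5 bins.
Excess: 6 − 5 = 1.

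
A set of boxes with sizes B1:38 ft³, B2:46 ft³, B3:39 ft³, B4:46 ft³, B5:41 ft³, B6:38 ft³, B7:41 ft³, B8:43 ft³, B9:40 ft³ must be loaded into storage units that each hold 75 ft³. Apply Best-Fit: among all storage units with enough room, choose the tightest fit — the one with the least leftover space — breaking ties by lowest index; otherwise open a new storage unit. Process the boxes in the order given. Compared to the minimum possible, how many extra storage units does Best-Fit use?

Best-Fit: [38] [46] [39] [46] [41] [38] [41] [43] [40] → 9 storage units.
9 boxes exceed 37.5 ft³ (half the capacity), and no two of those can share a storage unit, so at least 9 storage units are needed.
So 9 is already optimal.

0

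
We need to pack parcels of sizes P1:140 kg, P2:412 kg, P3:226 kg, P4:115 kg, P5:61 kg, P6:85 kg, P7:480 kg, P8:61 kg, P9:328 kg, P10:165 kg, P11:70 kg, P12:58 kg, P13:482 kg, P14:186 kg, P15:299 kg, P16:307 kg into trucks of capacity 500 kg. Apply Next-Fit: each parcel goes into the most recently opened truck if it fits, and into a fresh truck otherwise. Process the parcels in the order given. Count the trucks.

9 trucks

P1 (140 kg) → truck 1 (remaining 360 kg)
P2 (412 kg) → truck 2 (remaining 88 kg)
P3 (226 kg) → truck 3 (remaining 274 kg)
P4 (115 kg) → truck 3 (remaining 159 kg)
P5 (61 kg) → truck 3 (remaining 98 kg)
P6 (85 kg) → truck 3 (remaining 13 kg)
P7 (480 kg) → truck 4 (remaining 20 kg)
P8 (61 kg) → truck 5 (remaining 439 kg)
P9 (328 kg) → truck 5 (remaining 111 kg)
P10 (165 kg) → truck 6 (remaining 335 kg)
P11 (70 kg) → truck 6 (remaining 265 kg)
P12 (58 kg) → truck 6 (remaining 207 kg)
P13 (482 kg) → truck 7 (remaining 18 kg)
P14 (186 kg) → truck 8 (remaining 314 kg)
P15 (299 kg) → truck 8 (remaining 15 kg)
P16 (307 kg) → truck 9 (remaining 193 kg)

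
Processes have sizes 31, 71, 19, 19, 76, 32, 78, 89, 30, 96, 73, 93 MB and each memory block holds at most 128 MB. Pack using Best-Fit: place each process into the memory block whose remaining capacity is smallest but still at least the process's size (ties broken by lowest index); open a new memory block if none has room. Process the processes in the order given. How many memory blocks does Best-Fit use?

memory block 1: place 31 MB, 97 MB left
memory block 1: place 71 MB, 26 MB left
memory block 1: place 19 MB, 7 MB left
memory block 2: place 19 MB, 109 MB left
memory block 2: place 76 MB, 33 MB left
memory block 2: place 32 MB, 1 MB left
memory block 3: place 78 MB, 50 MB left
memory block 4: place 89 MB, 39 MB left
memory block 4: place 30 MB, 9 MB left
memory block 5: place 96 MB, 32 MB left
memory block 6: place 73 MB, 55 MB left
memory block 7: place 93 MB, 35 MB left

7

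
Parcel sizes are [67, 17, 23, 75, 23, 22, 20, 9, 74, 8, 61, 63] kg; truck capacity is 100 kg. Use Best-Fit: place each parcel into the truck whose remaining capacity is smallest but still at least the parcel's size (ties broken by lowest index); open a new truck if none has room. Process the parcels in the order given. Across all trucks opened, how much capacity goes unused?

138

67 kg → truck 1 (remaining 33 kg)
17 kg → truck 1 (remaining 16 kg)
23 kg → truck 2 (remaining 77 kg)
75 kg → truck 2 (remaining 2 kg)
23 kg → truck 3 (remaining 77 kg)
22 kg → truck 3 (remaining 55 kg)
20 kg → truck 3 (remaining 35 kg)
9 kg → truck 1 (remaining 7 kg)
74 kg → truck 4 (remaining 26 kg)
8 kg → truck 4 (remaining 18 kg)
61 kg → truck 5 (remaining 39 kg)
63 kg → truck 6 (remaining 37 kg)
6 trucks × 100 kg = 600 kg; used 462 kg; unused 138 kg.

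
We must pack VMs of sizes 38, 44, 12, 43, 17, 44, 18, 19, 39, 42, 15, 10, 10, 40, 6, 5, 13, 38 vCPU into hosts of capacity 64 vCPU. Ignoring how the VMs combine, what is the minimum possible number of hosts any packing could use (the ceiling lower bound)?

Total size = 38 + 44 + 12 + 43 + 17 + 44 + 18 + 19 + 39 + 42 + 15 + 10 + 10 + 40 + 6 + 5 + 13 + 38 = 453 vCPU.
⌈453 / 64⌉ = 8.

8 hosts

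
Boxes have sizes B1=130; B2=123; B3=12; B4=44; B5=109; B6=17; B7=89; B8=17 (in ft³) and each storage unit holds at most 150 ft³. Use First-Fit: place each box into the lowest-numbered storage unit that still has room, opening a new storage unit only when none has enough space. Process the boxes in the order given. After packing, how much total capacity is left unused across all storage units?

B1 (130 ft³) → storage unit 1 (remaining 20 ft³)
B2 (123 ft³) → storage unit 2 (remaining 27 ft³)
B3 (12 ft³) → storage unit 1 (remaining 8 ft³)
B4 (44 ft³) → storage unit 3 (remaining 106 ft³)
B5 (109 ft³) → storage unit 4 (remaining 41 ft³)
B6 (17 ft³) → storage unit 2 (remaining 10 ft³)
B7 (89 ft³) → storage unit 3 (remaining 17 ft³)
B8 (17 ft³) → storage unit 3 (remaining 0 ft³)
4 storage units × 150 ft³ = 600 ft³; used 541 ft³; unused 59 ft³.

59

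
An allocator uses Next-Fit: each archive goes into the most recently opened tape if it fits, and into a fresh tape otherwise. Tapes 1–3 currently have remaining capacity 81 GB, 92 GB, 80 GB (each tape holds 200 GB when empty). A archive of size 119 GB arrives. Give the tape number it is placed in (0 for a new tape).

0

Next-Fit only looks at tape 3, which has 80 GB free.
119 GB does not fit, so a new tape is opened.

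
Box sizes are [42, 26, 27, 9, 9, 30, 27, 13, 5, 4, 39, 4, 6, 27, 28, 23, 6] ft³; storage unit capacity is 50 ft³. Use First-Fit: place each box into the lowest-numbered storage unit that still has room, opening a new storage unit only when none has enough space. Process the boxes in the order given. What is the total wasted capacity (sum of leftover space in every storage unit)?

storage unit 1: place 42 ft³, 8 ft³ left
storage unit 2: place 26 ft³, 24 ft³ left
storage unit 3: place 27 ft³, 23 ft³ left
storage unit 2: place 9 ft³, 15 ft³ left
storage unit 2: place 9 ft³, 6 ft³ left
storage unit 4: place 30 ft³, 20 ft³ left
storage unit 5: place 27 ft³, 23 ft³ left
storage unit 3: place 13 ft³, 10 ft³ left
storage unit 1: place 5 ft³, 3 ft³ left
storage unit 2: place 4 ft³, 2 ft³ left
storage unit 6: place 39 ft³, 11 ft³ left
storage unit 3: place 4 ft³, 6 ft³ left
storage unit 3: place 6 ft³, 0 ft³ left
storage unit 7: place 27 ft³, 23 ft³ left
storage unit 8: place 28 ft³, 22 ft³ left
storage unit 5: place 23 ft³, 0 ft³ left
storage unit 4: place 6 ft³, 14 ft³ left
8 storage units × 50 ft³ = 400 ft³; used 325 ft³; unused 75 ft³.

75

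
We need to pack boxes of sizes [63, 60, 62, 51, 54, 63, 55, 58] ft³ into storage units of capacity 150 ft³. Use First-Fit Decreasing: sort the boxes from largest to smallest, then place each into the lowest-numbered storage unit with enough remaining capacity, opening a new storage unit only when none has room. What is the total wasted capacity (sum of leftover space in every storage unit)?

134

Sorted descending: 63, 63, 62, 60, 58, 55, 54, 51.
63 ft³ → storage unit 1 (remaining 87 ft³)
63 ft³ → storage unit 1 (remaining 24 ft³)
62 ft³ → storage unit 2 (remaining 88 ft³)
60 ft³ → storage unit 2 (remaining 28 ft³)
58 ft³ → storage unit 3 (remaining 92 ft³)
55 ft³ → storage unit 3 (remaining 37 ft³)
54 ft³ → storage unit 4 (remaining 96 ft³)
51 ft³ → storage unit 4 (remaining 45 ft³)
4 storage units × 150 ft³ = 600 ft³; used 466 ft³; unused 134 ft³.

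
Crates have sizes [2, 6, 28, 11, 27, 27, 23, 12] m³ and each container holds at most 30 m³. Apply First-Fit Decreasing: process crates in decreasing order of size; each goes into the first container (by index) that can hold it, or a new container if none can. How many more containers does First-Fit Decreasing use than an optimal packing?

0

First-Fit Decreasing: [28,2] [27] [27] [23,6] [12,11] → 5 containers.
Total size 136 m³; any packing needs at least ⌈136/30⌉ = 5 containers.
So 5 is already optimal.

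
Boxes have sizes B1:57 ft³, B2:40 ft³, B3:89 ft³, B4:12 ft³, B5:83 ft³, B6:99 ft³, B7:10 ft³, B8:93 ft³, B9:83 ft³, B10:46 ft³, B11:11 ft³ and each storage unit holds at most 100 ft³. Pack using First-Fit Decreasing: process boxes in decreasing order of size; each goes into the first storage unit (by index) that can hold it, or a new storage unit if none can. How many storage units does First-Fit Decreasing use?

Sorted descending: 99, 93, 89, 83, 83, 57, 46, 40, 12, 11, 10.
storage unit 1: place 99 ft³, 1 ft³ left
storage unit 2: place 93 ft³, 7 ft³ left
storage unit 3: place 89 ft³, 11 ft³ left
storage unit 4: place 83 ft³, 17 ft³ left
storage unit 5: place 83 ft³, 17 ft³ left
storage unit 6: place 57 ft³, 43 ft³ left
storage unit 7: place 46 ft³, 54 ft³ left
storage unit 6: place 40 ft³, 3 ft³ left
storage unit 4: place 12 ft³, 5 ft³ left
storage unit 3: place 11 ft³, 0 ft³ left
storage unit 5: place 10 ft³, 7 ft³ left
Final storage units: [99] [93] [89,11] [83,12] [83,10] [57,40] [46].

7 storage units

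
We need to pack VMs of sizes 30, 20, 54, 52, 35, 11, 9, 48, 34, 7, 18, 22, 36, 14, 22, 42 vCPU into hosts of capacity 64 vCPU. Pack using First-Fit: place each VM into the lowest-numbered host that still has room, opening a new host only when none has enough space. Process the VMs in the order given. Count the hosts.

30 vCPU → host 1 (remaining 34 vCPU)
20 vCPU → host 1 (remaining 14 vCPU)
54 vCPU → host 2 (remaining 10 vCPU)
52 vCPU → host 3 (remaining 12 vCPU)
35 vCPU → host 4 (remaining 29 vCPU)
11 vCPU → host 1 (remaining 3 vCPU)
9 vCPU → host 2 (remaining 1 vCPU)
48 vCPU → host 5 (remaining 16 vCPU)
34 vCPU → host 6 (remaining 30 vCPU)
7 vCPU → host 3 (remaining 5 vCPU)
18 vCPU → host 4 (remaining 11 vCPU)
22 vCPU → host 6 (remaining 8 vCPU)
36 vCPU → host 7 (remaining 28 vCPU)
14 vCPU → host 5 (remaining 2 vCPU)
22 vCPU → host 7 (remaining 6 vCPU)
42 vCPU → host 8 (remaining 22 vCPU)

8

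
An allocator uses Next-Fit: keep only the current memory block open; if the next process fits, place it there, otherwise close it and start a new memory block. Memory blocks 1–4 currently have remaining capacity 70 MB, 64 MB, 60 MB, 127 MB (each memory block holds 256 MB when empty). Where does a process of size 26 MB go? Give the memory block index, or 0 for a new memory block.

4

Next-Fit only looks at memory block 4, which has 127 MB free.
26 MB fits there.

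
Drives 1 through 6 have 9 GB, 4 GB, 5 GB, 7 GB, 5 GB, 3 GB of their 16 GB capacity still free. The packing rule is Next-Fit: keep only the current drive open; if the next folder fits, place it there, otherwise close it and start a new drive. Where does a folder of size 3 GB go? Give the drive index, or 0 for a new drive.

Next-Fit only looks at drive 6, which has 3 GB free.
3 GB fits there.

6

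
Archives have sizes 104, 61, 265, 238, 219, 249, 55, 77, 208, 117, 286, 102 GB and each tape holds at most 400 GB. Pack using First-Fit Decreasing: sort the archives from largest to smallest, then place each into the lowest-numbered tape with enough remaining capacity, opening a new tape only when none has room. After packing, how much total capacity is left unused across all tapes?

Sorted descending: 286, 265, 249, 238, 219, 208, 117, 104, 102, 77, 61, 55.
tape 1: place 286 GB, 114 GB left
tape 2: place 265 GB, 135 GB left
tape 3: place 249 GB, 151 GB left
tape 4: place 238 GB, 162 GB left
tape 5: place 219 GB, 181 GB left
tape 6: place 208 GB, 192 GB left
tape 2: place 117 GB, 18 GB left
tape 1: place 104 GB, 10 GB left
tape 3: place 102 GB, 49 GB left
tape 4: place 77 GB, 85 GB left
tape 4: place 61 GB, 24 GB left
tape 5: place 55 GB, 126 GB left
6 tapes × 400 GB = 2400 GB; used 1981 GB; unused 419 GB.

419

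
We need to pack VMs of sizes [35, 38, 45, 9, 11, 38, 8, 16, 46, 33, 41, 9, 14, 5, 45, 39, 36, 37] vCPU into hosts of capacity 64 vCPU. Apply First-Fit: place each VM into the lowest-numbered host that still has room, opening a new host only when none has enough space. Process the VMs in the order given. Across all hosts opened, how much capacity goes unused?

Put 35 vCPU in host 1; 29 vCPU remain.
Put 38 vCPU in host 2; 26 vCPU remain.
Put 45 vCPU in host 3; 19 vCPU remain.
Put 9 vCPU in host 1; 20 vCPU remain.
Put 11 vCPU in host 1; 9 vCPU remain.
Put 38 vCPU in host 4; 26 vCPU remain.
Put 8 vCPU in host 1; 1 vCPU remain.
Put 16 vCPU in host 2; 10 vCPU remain.
Put 46 vCPU in host 5; 18 vCPU remain.
Put 33 vCPU in host 6; 31 vCPU remain.
Put 41 vCPU in host 7; 23 vCPU remain.
Put 9 vCPU in host 2; 1 vCPU remain.
Put 14 vCPU in host 3; 5 vCPU remain.
Put 5 vCPU in host 3; 0 vCPU remain.
Put 45 vCPU in host 8; 19 vCPU remain.
Put 39 vCPU in host 9; 25 vCPU remain.
Put 36 vCPU in host 10; 28 vCPU remain.
Put 37 vCPU in host 11; 27 vCPU remain.
11 hosts × 64 vCPU = 704 vCPU; used 505 vCPU; unused 199 vCPU.

199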